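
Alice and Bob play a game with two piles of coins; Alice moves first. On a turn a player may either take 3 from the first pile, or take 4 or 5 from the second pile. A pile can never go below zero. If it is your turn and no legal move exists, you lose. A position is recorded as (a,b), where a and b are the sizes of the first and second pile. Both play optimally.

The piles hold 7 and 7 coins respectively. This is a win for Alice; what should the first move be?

Build the W/L table. Terminal = L. A non-terminal position is W if it has a move to some L; otherwise it is L.
No move ever increases a pile, so every position that can arise here has a ≤ 7 and b ≤ 7; it is enough to label the cells with 0 ≤ a ≤ 7 and 0 ≤ b ≤ 7.
Every move lowers a or b (never raises either), so fill the grid row by row in increasing a, and left to right within a row: each cell's successors are then already labelled.
      b=0  b=1  b=2  b=3  b=4  b=5  b=6  b=7
a=0:    L    L    L    L    W    W    W    W
a=1:    L    L    L    L    W    W    W    W
a=2:    L    L    L    L    W    W    W    W
a=3:    W    W    W    W    L    L    L    L
a=4:    W    W    W    W    L    L    L    L
a=5:    W    W    W    W    L    L    L    L
a=6:    L    L    L    L    W    W    W    W
a=7:    L    L    L    L    W    W    W    W
Cells with no legal move (terminal, hence L): (0,0), (0,1), (0,2), (0,3), (1,0), (1,1), (1,2), (1,3), (2,0), (2,1), (2,2), (2,3).
The remaining L cells, each justified by listing all of its moves:
(3,4): L (options (0,4)(W), (3,0)(W) are all W)
(3,5): L (options (0,5)(W), (3,1)(W), (3,0)(W) are all W)
(3,6): L (options (0,6)(W), (3,2)(W), (3,1)(W) are all W)
(3,7): L (options (0,7)(W), (3,3)(W), (3,2)(W) are all W)
(4,4): L (options (1,4)(W), (4,0)(W) are all W)
(4,5): L (options (1,5)(W), (4,1)(W), (4,0)(W) are all W)
(4,6): L (options (1,6)(W), (4,2)(W), (4,1)(W) are all W)
(4,7): L (options (1,7)(W), (4,3)(W), (4,2)(W) are all W)
(5,4): L (options (2,4)(W), (5,0)(W) are all W)
(5,5): L (options (2,5)(W), (5,1)(W), (5,0)(W) are all W)
(5,6): L (options (2,6)(W), (5,2)(W), (5,1)(W) are all W)
(5,7): L (options (2,7)(W), (5,3)(W), (5,2)(W) are all W)
(6,0): L (sole option (3,0)(W) is W)
(6,1): L (sole option (3,1)(W) is W)
(6,2): L (sole option (3,2)(W) is W)
(6,3): L (sole option (3,3)(W) is W)
(7,0): L (sole option (4,0)(W) is W)
(7,1): L (sole option (4,1)(W) is W)
(7,2): L (sole option (4,2)(W) is W)
(7,3): L (sole option (4,3)(W) is W)
Every other cell has at least one move into one of the L cells above, so it is W.
From (7,7), the L positions reachable in one move are: (4,7), (7,3), (7,2). Any move reaching one of these is winning.

Move to (4,7).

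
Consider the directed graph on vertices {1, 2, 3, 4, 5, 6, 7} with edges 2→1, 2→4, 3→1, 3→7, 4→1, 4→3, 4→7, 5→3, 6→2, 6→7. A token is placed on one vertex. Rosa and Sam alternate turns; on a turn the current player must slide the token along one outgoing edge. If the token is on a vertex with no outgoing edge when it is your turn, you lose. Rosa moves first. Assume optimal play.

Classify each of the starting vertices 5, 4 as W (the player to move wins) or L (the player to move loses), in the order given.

5: L, 4: W

Build the W/L table. Terminal = L. A non-terminal position is W if it has a move to some L; otherwise it is L.
Every edge goes from a vertex to one that appears earlier in the order 1, 7, 3, 4, 5, 2, 6, so processing vertices in that order labels each vertex after all of its successors.
1: no outgoing edge → L
7: no outgoing edge → L
3: W (go to 7, an L position)
4: W (go to 7, an L position)
5: L (sole option 3(W) is W)
2: W (go to 1, an L position)
6: W (go to 7, an L position)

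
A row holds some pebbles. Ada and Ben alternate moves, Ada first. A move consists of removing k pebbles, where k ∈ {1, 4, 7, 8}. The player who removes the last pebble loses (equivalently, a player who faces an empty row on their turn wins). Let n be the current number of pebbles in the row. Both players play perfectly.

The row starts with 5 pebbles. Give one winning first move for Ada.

Positions with no move are W. A position that does have a move is losing for the player to move precisely when every available move leads to a winning position for the opponent. Fill in the labels:
n=0: no move; the opponent has just taken the last pebble and therefore loses → W
n=1: L (sole option 0(W) is W)
n=2: W (go to 1, an L position)
n=3: L (sole option 2(W) is W)
n=4: W (go to 3, an L position)
n=5: W (go to 1, an L position)
From 5, the L positions reachable in one move are: 1.

Remove 4, leaving 1.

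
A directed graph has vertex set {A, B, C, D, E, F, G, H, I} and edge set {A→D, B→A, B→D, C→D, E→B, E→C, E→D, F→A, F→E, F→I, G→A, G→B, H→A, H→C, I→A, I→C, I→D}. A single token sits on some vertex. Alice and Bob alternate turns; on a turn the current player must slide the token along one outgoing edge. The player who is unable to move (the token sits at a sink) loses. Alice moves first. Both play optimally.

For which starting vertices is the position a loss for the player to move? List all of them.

Positions with no move are L. A position that does have a move is losing for the player to move precisely when every available move leads to a winning position for the opponent. Fill in the labels:
Every edge goes from a vertex to one that appears earlier in the order D, A, C, B, E, I, G, F, H, so processing vertices in that order labels each vertex after all of its successors.
D: no outgoing edge → L
A: reaches L-position D → W
C: reaches L-position D → W
B: reaches L-position D → W
E: reaches L-position D → W
I: reaches L-position D → W
G: only reaches B(W), A(W), all W → L
F: only reaches I(W), E(W), A(W), all W → L
H: only reaches C(W), A(W), all W → L
The losing starting vertices are exactly the entries labelled L in this table (4 of them).

D, F, G, H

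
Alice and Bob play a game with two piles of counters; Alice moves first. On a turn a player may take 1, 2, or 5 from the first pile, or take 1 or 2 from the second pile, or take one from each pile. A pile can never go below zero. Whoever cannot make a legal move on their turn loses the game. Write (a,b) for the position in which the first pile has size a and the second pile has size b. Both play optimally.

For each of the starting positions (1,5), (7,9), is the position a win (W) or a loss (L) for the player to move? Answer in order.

(1,5): L, (7,9): W

Use the standard recursion: the mover loses at a terminal position; elsewhere, the mover wins exactly when some move hands the opponent an L position.
No move ever increases a pile, so every position that can arise here has a ≤ 7 and b ≤ 9; it is enough to label the cells with 0 ≤ a ≤ 7 and 0 ≤ b ≤ 9.
Every move lowers a or b (never raises either), so fill the grid row by row in increasing a, and left to right within a row: each cell's successors are then already labelled.
      b=0  b=1  b=2  b=3  b=4  b=5  b=6  b=7  b=8  b=9
a=0:    L    W    W    L    W    W    L    W    W    L
a=1:    W    W    L    W    W    L    W    W    L    W
a=2:    W    L    W    W    L    W    W    L    W    W
a=3:    L    W    W    L    W    W    L    W    W    L
a=4:    W    W    L    W    W    L    W    W    L    W
a=5:    W    L    W    W    L    W    W    L    W    W
a=6:    L    W    W    L    W    W    L    W    W    L
a=7:    W    W    L    W    W    L    W    W    L    W
Cells with no legal move (terminal, hence L): (0,0).
The remaining L cells, each justified by listing all of its moves:
(0,3): only reaches (0,2)(W), (0,1)(W), all W → L
(0,6): only reaches (0,5)(W), (0,4)(W), all W → L
(0,9): only reaches (0,8)(W), (0,7)(W), all W → L
(1,2): only reaches (0,2)(W), (1,1)(W), (1,0)(W), (0,1)(W), all W → L
(1,5): only reaches (0,5)(W), (1,4)(W), (1,3)(W), (0,4)(W), all W → L
(1,8): only reaches (0,8)(W), (1,7)(W), (1,6)(W), (0,7)(W), all W → L
(2,1): only reaches (1,1)(W), (0,1)(W), (2,0)(W), (1,0)(W), all W → L
(2,4): only reaches (1,4)(W), (0,4)(W), (2,3)(W), (2,2)(W), (1,3)(W), all W → L
(2,7): only reaches (1,7)(W), (0,7)(W), (2,6)(W), (2,5)(W), (1,6)(W), all W → L
(3,0): only reaches (2,0)(W), (1,0)(W), all W → L
(3,3): only reaches (2,3)(W), (1,3)(W), (3,2)(W), (3,1)(W), (2,2)(W), all W → L
(3,6): only reaches (2,6)(W), (1,6)(W), (3,5)(W), (3,4)(W), (2,5)(W), all W → L
(3,9): only reaches (2,9)(W), (1,9)(W), (3,8)(W), (3,7)(W), (2,8)(W), all W → L
(4,2): only reaches (3,2)(W), (2,2)(W), (4,1)(W), (4,0)(W), (3,1)(W), all W → L
(4,5): only reaches (3,5)(W), (2,5)(W), (4,4)(W), (4,3)(W), (3,4)(W), all W → L
(4,8): only reaches (3,8)(W), (2,8)(W), (4,7)(W), (4,6)(W), (3,7)(W), all W → L
(5,1): only reaches (4,1)(W), (3,1)(W), (0,1)(W), (5,0)(W), (4,0)(W), all W → L
(5,4): only reaches (4,4)(W), (3,4)(W), (0,4)(W), (5,3)(W), (5,2)(W), (4,3)(W), all W → L
(5,7): only reaches (4,7)(W), (3,7)(W), (0,7)(W), (5,6)(W), (5,5)(W), (4,6)(W), all W → L
(6,0): only reaches (5,0)(W), (4,0)(W), (1,0)(W), all W → L
(6,3): only reaches (5,3)(W), (4,3)(W), (1,3)(W), (6,2)(W), (6,1)(W), (5,2)(W), all W → L
(6,6): only reaches (5,6)(W), (4,6)(W), (1,6)(W), (6,5)(W), (6,4)(W), (5,5)(W), all W → L
(6,9): only reaches (5,9)(W), (4,9)(W), (1,9)(W), (6,8)(W), (6,7)(W), (5,8)(W), all W → L
(7,2): only reaches (6,2)(W), (5,2)(W), (2,2)(W), (7,1)(W), (7,0)(W), (6,1)(W), all W → L
(7,5): only reaches (6,5)(W), (5,5)(W), (2,5)(W), (7,4)(W), (7,3)(W), (6,4)(W), all W → L
(7,8): only reaches (6,8)(W), (5,8)(W), (2,8)(W), (7,7)(W), (7,6)(W), (6,7)(W), all W → L
Every other cell has at least one move into one of the L cells above, so it is W.
(1,5): one of the L cells justified above, so L
(7,9): the move to (6,9) reaches an L cell, so W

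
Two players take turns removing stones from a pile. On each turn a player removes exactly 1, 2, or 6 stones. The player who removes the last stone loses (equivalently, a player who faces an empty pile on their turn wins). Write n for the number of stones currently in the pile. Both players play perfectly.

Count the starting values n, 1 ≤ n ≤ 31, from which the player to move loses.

9

Label each position W (a win for the player to move) or L (a loss). A position with no legal move is W; any other position is W exactly when some move reaches an L, and L when every move reaches a W.
n=0: no move; the opponent has just taken the last stone and therefore loses → W
n=1: the only move is to 0(W), a W ⇒ L
n=2: can move to 1, which is L ⇒ W
n=3: can move to 1, which is L ⇒ W
n=4: moves to 3(W), 2(W); every one is W ⇒ L
n=5: can move to 4, which is L ⇒ W
n=6: can move to 4, which is L ⇒ W
n=7: can move to 1, which is L ⇒ W
n=8: moves to 7(W), 6(W), 2(W); every one is W ⇒ L
n=9: can move to 8, which is L ⇒ W
n=10: can move to 8, which is L ⇒ W
n=11: moves to 10(W), 9(W), 5(W); every one is W ⇒ L
n=12: can move to 11, which is L ⇒ W
n=13: can move to 11, which is L ⇒ W
n=14: can move to 8, which is L ⇒ W
n=15: moves to 14(W), 13(W), 9(W); every one is W ⇒ L
n=16: can move to 15, which is L ⇒ W
n=17: can move to 15, which is L ⇒ W
n=18: moves to 17(W), 16(W), 12(W); every one is W ⇒ L
n=19: can move to 18, which is L ⇒ W
n=20: can move to 18, which is L ⇒ W
n=21: can move to 15, which is L ⇒ W
n=22: moves to 21(W), 20(W), 16(W); every one is W ⇒ L
n=23: can move to 22, which is L ⇒ W
n=24: can move to 22, which is L ⇒ W
n=25: moves to 24(W), 23(W), 19(W); every one is W ⇒ L
n=26: can move to 25, which is L ⇒ W
n=27: can move to 25, which is L ⇒ W
n=28: can move to 22, which is L ⇒ W
n=29: moves to 28(W), 27(W), 23(W); every one is W ⇒ L
n=30: can move to 29, which is L ⇒ W
n=31: can move to 29, which is L ⇒ W
L entries with 1 ≤ n ≤ 31 (the range starts at n=1): n = 1, 4, 8, 11, 15, 18, 22, 25, 29; that makes 9.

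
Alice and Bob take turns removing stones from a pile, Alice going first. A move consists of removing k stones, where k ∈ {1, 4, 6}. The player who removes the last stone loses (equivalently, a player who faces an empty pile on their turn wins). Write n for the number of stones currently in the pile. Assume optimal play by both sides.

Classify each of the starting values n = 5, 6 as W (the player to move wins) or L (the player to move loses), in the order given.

Work bottom-up. With no move the player to move wins. Otherwise the position is W if at least one move leads to an L position for the opponent, and L if every move leads to a W.
n=0: no move; the opponent has just taken the last stone and therefore loses → W
n=1: only reaches 0(W), which is W → L
n=2: reaches L-position 1 → W
n=3: only reaches 2(W), which is W → L
n=4: reaches L-position 3 → W
n=5: reaches L-position 1 → W
n=6: only reaches 5(W), 2(W), 0(W), all W → L

5: W, 6: L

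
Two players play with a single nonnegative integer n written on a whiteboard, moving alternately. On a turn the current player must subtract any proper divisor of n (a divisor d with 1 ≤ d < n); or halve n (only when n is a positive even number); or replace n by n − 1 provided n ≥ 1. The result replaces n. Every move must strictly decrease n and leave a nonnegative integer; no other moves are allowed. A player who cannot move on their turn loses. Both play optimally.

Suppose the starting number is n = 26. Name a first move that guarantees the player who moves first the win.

Move to 13.

Compute win/loss labels from the base case upward. A position with no move is L. Any other position is W if it can reach an L in one move, else L.
n=0: no move → L
n=1: →0(L), so W
n=2: →1(W) only, which is W, so L
n=3: →2(L), so W
n=4: →2(L), so W
n=5: →4(W) only, which is W, so L
n=6: →5(L), so W
n=7: →6(W) only, which is W, so L
n=8: →7(L), so W
n=9: →6(W), 8(W) — all W, so L
n=10: →5(L), so W
n=11: →10(W) only, which is W, so L
n=12: →9(L), so W
n=13: →12(W) only, which is W, so L
n=14: →7(L), so W
n=15: →10(W), 12(W), 14(W) — all W, so L
n=16: →15(L), so W
n=17: →16(W) only, which is W, so L
n=18: →9(L), so W
n=19: →18(W) only, which is W, so L
n=20: →15(L), so W
n=21: →14(W), 18(W), 20(W) — all W, so L
n=22: →11(L), so W
n=23: →22(W) only, which is W, so L
n=24: →21(L), so W
n=25: →20(W), 24(W) — all W, so L
n=26: →13(L), so W
From 26, the L positions reachable in one move are: 13, 25. Any move reaching one of these is winning.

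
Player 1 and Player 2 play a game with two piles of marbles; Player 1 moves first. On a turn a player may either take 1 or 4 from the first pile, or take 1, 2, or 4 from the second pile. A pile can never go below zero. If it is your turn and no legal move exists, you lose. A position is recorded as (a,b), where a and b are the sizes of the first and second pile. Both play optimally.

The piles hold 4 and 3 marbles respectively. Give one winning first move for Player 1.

Move to (0,3).

Work bottom-up. With no move the player to move loses. Otherwise the position is W if at least one move leads to an L position for the opponent, and L if every move leads to a W.
No move ever increases a pile, so every position that can arise here has a ≤ 4 and b ≤ 3; it is enough to label the cells with 0 ≤ a ≤ 4 and 0 ≤ b ≤ 3.
Every move lowers a or b (never raises either), so fill the grid row by row in increasing a, and left to right within a row: each cell's successors are then already labelled.
      b=0  b=1  b=2  b=3
a=0:    L    W    W    L
a=1:    W    L    W    W
a=2:    L    W    W    L
a=3:    W    L    W    W
a=4:    W    W    L    W
Cells with no legal move (terminal, hence L): (0,0).
The remaining L cells, each justified by listing all of its moves:
(0,3): moves to (0,2)(W), (0,1)(W); every one is W ⇒ L
(1,1): moves to (0,1)(W), (1,0)(W); every one is W ⇒ L
(2,0): the only move is to (1,0)(W), a W ⇒ L
(2,3): moves to (1,3)(W), (2,2)(W), (2,1)(W); every one is W ⇒ L
(3,1): moves to (2,1)(W), (3,0)(W); every one is W ⇒ L
(4,2): moves to (3,2)(W), (0,2)(W), (4,1)(W), (4,0)(W); every one is W ⇒ L
Every other cell has at least one move into one of the L cells above, so it is W.
From (4,3), the L positions reachable in one move are: (0,3), (4,2). Any move reaching one of these is winning.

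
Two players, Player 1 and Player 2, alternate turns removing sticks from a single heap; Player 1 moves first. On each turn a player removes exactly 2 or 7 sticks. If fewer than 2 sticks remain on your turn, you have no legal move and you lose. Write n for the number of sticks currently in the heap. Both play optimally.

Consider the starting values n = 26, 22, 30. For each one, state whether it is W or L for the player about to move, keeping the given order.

26: W, 22: L, 30: W

Positions with no move are L. A position that does have a move is losing for the player to move precisely when every available move leads to a winning position for the opponent. Fill in the labels:
n=0: no move → L
n=1: no move → L
n=2: →0(L), so W
n=3: →1(L), so W
n=4: →2(W) only, which is W, so L
n=5: →3(W) only, which is W, so L
n=6: →4(L), so W
n=7: →5(L), so W
n=8: →1(L), so W
n=9: →7(W), 2(W) — all W, so L
n=10: →8(W), 3(W) — all W, so L
n=11: →9(L), so W
n=12: →10(L), so W
n=13: →11(W), 6(W) — all W, so L
n=14: →12(W), 7(W) — all W, so L
n=15: →13(L), so W
n=16: →14(L), so W
n=17: →10(L), so W
n=18: →16(W), 11(W) — all W, so L
n=19: →17(W), 12(W) — all W, so L
n=20: →18(L), so W
n=21: →19(L), so W
n=22: →20(W), 15(W) — all W, so L
n=23: →21(W), 16(W) — all W, so L
n=24: →22(L), so W
n=25: →23(L), so W
n=26: →19(L), so W
n=27: →25(W), 20(W) — all W, so L
n=28: →26(W), 21(W) — all W, so L
n=29: →27(L), so W
n=30: →28(L), so W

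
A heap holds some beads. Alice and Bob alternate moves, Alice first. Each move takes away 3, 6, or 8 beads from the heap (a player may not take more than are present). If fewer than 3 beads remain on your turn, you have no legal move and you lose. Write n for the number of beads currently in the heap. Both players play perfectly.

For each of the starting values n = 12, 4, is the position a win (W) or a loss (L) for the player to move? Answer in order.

Use the standard recursion: the mover loses at a terminal position; elsewhere, the mover wins exactly when some move hands the opponent an L position.
n=0: no move → L
n=1: no move → L
n=2: no move → L
n=3: W (go to 0, an L position)
n=4: W (go to 1, an L position)
n=5: W (go to 2, an L position)
n=6: W (go to 0, an L position)
n=7: W (go to 1, an L position)
n=8: W (go to 2, an L position)
n=9: W (go to 1, an L position)
n=10: W (go to 2, an L position)
n=11: L (options 8(W), 5(W), 3(W) are all W)
n=12: L (options 9(W), 6(W), 4(W) are all W)

12: L, 4: W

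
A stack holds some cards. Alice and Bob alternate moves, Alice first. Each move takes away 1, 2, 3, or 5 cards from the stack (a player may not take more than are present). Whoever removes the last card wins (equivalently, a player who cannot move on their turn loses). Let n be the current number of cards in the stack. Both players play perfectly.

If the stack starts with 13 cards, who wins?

Alice wins.

Positions with no move are L. A position that does have a move is losing for the player to move precisely when every available move leads to a winning position for the opponent. Fill in the labels:
n=0: no move → L
n=1: can move to 0, which is L ⇒ W
n=2: can move to 0, which is L ⇒ W
n=3: can move to 0, which is L ⇒ W
n=4: moves to 3(W), 2(W), 1(W); every one is W ⇒ L
n=5: can move to 4, which is L ⇒ W
n=6: can move to 4, which is L ⇒ W
n=7: can move to 4, which is L ⇒ W
n=8: moves to 7(W), 6(W), 5(W), 3(W); every one is W ⇒ L
n=9: can move to 8, which is L ⇒ W
n=10: can move to 8, which is L ⇒ W
n=11: can move to 8, which is L ⇒ W
n=12: moves to 11(W), 10(W), 9(W), 7(W); every one is W ⇒ L
n=13: can move to 12, which is L ⇒ W
From 13 Alice can remove 1, leaving 12, reaching an L position.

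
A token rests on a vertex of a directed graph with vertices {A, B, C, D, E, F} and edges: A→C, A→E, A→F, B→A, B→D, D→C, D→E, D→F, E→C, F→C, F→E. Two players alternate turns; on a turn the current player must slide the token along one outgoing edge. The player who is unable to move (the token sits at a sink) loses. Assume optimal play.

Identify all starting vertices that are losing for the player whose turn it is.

B, C

Work bottom-up. With no move the player to move loses. Otherwise the position is W if at least one move leads to an L position for the opponent, and L if every move leads to a W.
Every edge goes from a vertex to one that appears earlier in the order C, E, F, D, A, B, so processing vertices in that order labels each vertex after all of its successors.
C: no outgoing edge → L
E: W (go to C, an L position)
F: W (go to C, an L position)
D: W (go to C, an L position)
A: W (go to C, an L position)
B: L (options A(W), D(W) are all W)
Reading off the rows marked L gives the requested list; there are 2 such vertices.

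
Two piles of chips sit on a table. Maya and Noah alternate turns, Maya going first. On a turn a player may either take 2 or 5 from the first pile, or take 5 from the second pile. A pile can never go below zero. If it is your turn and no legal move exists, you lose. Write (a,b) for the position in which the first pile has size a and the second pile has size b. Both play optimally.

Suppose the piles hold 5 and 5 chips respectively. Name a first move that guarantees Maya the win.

Positions with no move are L. A position that does have a move is losing for the player to move precisely when every available move leads to a winning position for the opponent. Fill in the labels:
No move ever increases a pile, so every position that can arise here has a ≤ 5 and b ≤ 5; it is enough to label the cells with 0 ≤ a ≤ 5 and 0 ≤ b ≤ 5.
Every move lowers a or b (never raises either), so fill the grid row by row in increasing a, and left to right within a row: each cell's successors are then already labelled.
      b=0  b=1  b=2  b=3  b=4  b=5
a=0:    L    L    L    L    L    W
a=1:    L    L    L    L    L    W
a=2:    W    W    W    W    W    L
a=3:    W    W    W    W    W    L
a=4:    L    L    L    L    L    W
a=5:    W    W    W    W    W    W
Cells with no legal move (terminal, hence L): (0,0), (0,1), (0,2), (0,3), (0,4), (1,0), (1,1), (1,2), (1,3), (1,4).
The remaining L cells, each justified by listing all of its moves:
(2,5): moves to (0,5)(W), (2,0)(W); every one is W ⇒ L
(3,5): moves to (1,5)(W), (3,0)(W); every one is W ⇒ L
(4,0): the only move is to (2,0)(W), a W ⇒ L
(4,1): the only move is to (2,1)(W), a W ⇒ L
(4,2): the only move is to (2,2)(W), a W ⇒ L
(4,3): the only move is to (2,3)(W), a W ⇒ L
(4,4): the only move is to (2,4)(W), a W ⇒ L
Every other cell has at least one move into one of the L cells above, so it is W.
From (5,5), the L positions reachable in one move are: (3,5).

Move to (3,5).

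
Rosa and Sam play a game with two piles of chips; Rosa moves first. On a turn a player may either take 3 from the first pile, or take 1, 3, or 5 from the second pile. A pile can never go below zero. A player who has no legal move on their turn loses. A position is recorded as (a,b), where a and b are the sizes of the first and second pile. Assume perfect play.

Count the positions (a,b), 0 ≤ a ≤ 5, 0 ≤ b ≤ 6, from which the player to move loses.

Positions with no move are L. A position that does have a move is losing for the player to move precisely when every available move leads to a winning position for the opponent. Fill in the labels:
Every move lowers a or b (never raises either), so fill the grid row by row in increasing a, and left to right within a row: each cell's successors are then already labelled.
      b=0  b=1  b=2  b=3  b=4  b=5  b=6
a=0:    L    W    L    W    L    W    L
a=1:    L    W    L    W    L    W    L
a=2:    L    W    L    W    L    W    L
a=3:    W    L    W    L    W    L    W
a=4:    W    L    W    L    W    L    W
a=5:    W    L    W    L    W    L    W
Cells with no legal move (terminal, hence L): (0,0), (1,0), (2,0).
The remaining L cells, each justified by listing all of its moves:
(0,2): →(0,1)(W) only, which is W, so L
(0,4): →(0,3)(W), (0,1)(W) — all W, so L
(0,6): →(0,5)(W), (0,3)(W), (0,1)(W) — all W, so L
(1,2): →(1,1)(W) only, which is W, so L
(1,4): →(1,3)(W), (1,1)(W) — all W, so L
(1,6): →(1,5)(W), (1,3)(W), (1,1)(W) — all W, so L
(2,2): →(2,1)(W) only, which is W, so L
(2,4): →(2,3)(W), (2,1)(W) — all W, so L
(2,6): →(2,5)(W), (2,3)(W), (2,1)(W) — all W, so L
(3,1): →(0,1)(W), (3,0)(W) — all W, so L
(3,3): →(0,3)(W), (3,2)(W), (3,0)(W) — all W, so L
(3,5): →(0,5)(W), (3,4)(W), (3,2)(W), (3,0)(W) — all W, so L
(4,1): →(1,1)(W), (4,0)(W) — all W, so L
(4,3): →(1,3)(W), (4,2)(W), (4,0)(W) — all W, so L
(4,5): →(1,5)(W), (4,4)(W), (4,2)(W), (4,0)(W) — all W, so L
(5,1): →(2,1)(W), (5,0)(W) — all W, so L
(5,3): →(2,3)(W), (5,2)(W), (5,0)(W) — all W, so L
(5,5): →(2,5)(W), (5,4)(W), (5,2)(W), (5,0)(W) — all W, so L
Every other cell has at least one move into one of the L cells above, so it is W.
L cells per row: a=0: 4, a=1: 4, a=2: 4, a=3: 3, a=4: 3, a=5: 3; total 21.

21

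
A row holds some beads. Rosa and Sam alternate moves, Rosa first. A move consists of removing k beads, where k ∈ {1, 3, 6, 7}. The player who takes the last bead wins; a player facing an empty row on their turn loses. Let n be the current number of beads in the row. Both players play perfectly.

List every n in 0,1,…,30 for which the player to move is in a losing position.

0, 2, 4, 12, 14, 16, 24, 26, 28

Positions with no move are L. A position that does have a move is losing for the player to move precisely when every available move leads to a winning position for the opponent. Fill in the labels:
n=0: no move → L
n=1: reaches L-position 0 → W
n=2: only reaches 1(W), which is W → L
n=3: reaches L-position 2 → W
n=4: only reaches 3(W), 1(W), all W → L
n=5: reaches L-position 4 → W
n=6: reaches L-position 0 → W
n=7: reaches L-position 4 → W
n=8: reaches L-position 2 → W
n=9: reaches L-position 2 → W
n=10: reaches L-position 4 → W
n=11: reaches L-position 4 → W
n=12: only reaches 11(W), 9(W), 6(W), 5(W), all W → L
n=13: reaches L-position 12 → W
n=14: only reaches 13(W), 11(W), 8(W), 7(W), all W → L
n=15: reaches L-position 14 → W
n=16: only reaches 15(W), 13(W), 10(W), 9(W), all W → L
n=17: reaches L-position 16 → W
n=18: reaches L-position 12 → W
n=19: reaches L-position 16 → W
n=20: reaches L-position 14 → W
n=21: reaches L-position 14 → W
n=22: reaches L-position 16 → W
n=23: reaches L-position 16 → W
n=24: only reaches 23(W), 21(W), 18(W), 17(W), all W → L
n=25: reaches L-position 24 → W
n=26: only reaches 25(W), 23(W), 20(W), 19(W), all W → L
n=27: reaches L-position 26 → W
n=28: only reaches 27(W), 25(W), 22(W), 21(W), all W → L
n=29: reaches L-position 28 → W
n=30: reaches L-position 24 → W
Reading off the rows marked L gives the requested list; there are 9 such values of n.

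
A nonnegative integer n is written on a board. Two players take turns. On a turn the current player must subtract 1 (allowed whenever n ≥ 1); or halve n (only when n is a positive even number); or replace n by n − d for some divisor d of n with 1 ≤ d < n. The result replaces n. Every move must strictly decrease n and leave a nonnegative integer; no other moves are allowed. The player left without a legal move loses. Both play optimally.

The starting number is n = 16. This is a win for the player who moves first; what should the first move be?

Move to 15.

Positions with no move are L. A position that does have a move is losing for the player to move precisely when every available move leads to a winning position for the opponent. Fill in the labels:
n=0: no move → L
n=1: W (go to 0, an L position)
n=2: L (sole option 1(W) is W)
n=3: W (go to 2, an L position)
n=4: W (go to 2, an L position)
n=5: L (sole option 4(W) is W)
n=6: W (go to 5, an L position)
n=7: L (sole option 6(W) is W)
n=8: W (go to 7, an L position)
n=9: L (options 6(W), 8(W) are all W)
n=10: W (go to 5, an L position)
n=11: L (sole option 10(W) is W)
n=12: W (go to 9, an L position)
n=13: L (sole option 12(W) is W)
n=14: W (go to 7, an L position)
n=15: L (options 10(W), 12(W), 14(W) are all W)
n=16: W (go to 15, an L position)
From 16, the L positions reachable in one move are: 15.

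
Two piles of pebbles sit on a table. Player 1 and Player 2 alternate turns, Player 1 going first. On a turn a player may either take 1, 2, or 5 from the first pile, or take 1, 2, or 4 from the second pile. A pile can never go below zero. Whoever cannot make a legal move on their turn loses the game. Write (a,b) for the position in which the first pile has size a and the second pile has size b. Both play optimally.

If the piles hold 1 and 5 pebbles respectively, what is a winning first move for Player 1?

Move to (1,4).

Label each position W (a win for the player to move) or L (a loss). A position with no legal move is L; any other position is W exactly when some move reaches an L, and L when every move reaches a W.
No move ever increases a pile, so every position that can arise here has a ≤ 1 and b ≤ 5; it is enough to label the cells with 0 ≤ a ≤ 1 and 0 ≤ b ≤ 5.
Every move lowers a or b (never raises either), so fill the grid row by row in increasing a, and left to right within a row: each cell's successors are then already labelled.
      b=0  b=1  b=2  b=3  b=4  b=5
a=0:    L    W    W    L    W    W
a=1:    W    L    W    W    L    W
Cells with no legal move (terminal, hence L): (0,0).
The remaining L cells, each justified by listing all of its moves:
(0,3): moves to (0,2)(W), (0,1)(W); every one is W ⇒ L
(1,1): moves to (0,1)(W), (1,0)(W); every one is W ⇒ L
(1,4): moves to (0,4)(W), (1,3)(W), (1,2)(W), (1,0)(W); every one is W ⇒ L
Every other cell has at least one move into one of the L cells above, so it is W.
From (1,5), the L positions reachable in one move are: (1,4), (1,1). Any move reaching one of these is winning.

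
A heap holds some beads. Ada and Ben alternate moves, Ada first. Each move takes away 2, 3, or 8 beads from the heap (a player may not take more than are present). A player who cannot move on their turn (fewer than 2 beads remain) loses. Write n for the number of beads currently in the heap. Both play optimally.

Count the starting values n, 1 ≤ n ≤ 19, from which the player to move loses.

7

Classify positions by backward induction: terminal positions (no move available) are L. From any other position, the mover wins iff some move reaches an L.
n=0: no move → L
n=1: no move → L
n=2: →0(L), so W
n=3: →1(L), so W
n=4: →1(L), so W
n=5: →3(W), 2(W) — all W, so L
n=6: →4(W), 3(W) — all W, so L
n=7: →5(L), so W
n=8: →6(L), so W
n=9: →6(L), so W
n=10: →8(W), 7(W), 2(W) — all W, so L
n=11: →9(W), 8(W), 3(W) — all W, so L
n=12: →10(L), so W
n=13: →11(L), so W
n=14: →11(L), so W
n=15: →13(W), 12(W), 7(W) — all W, so L
n=16: →14(W), 13(W), 8(W) — all W, so L
n=17: →15(L), so W
n=18: →16(L), so W
n=19: →16(L), so W
L entries with 1 ≤ n ≤ 19 (n=0 is outside the asked range and is not counted): n = 1, 5, 6, 10, 11, 15, 16; that makes 7.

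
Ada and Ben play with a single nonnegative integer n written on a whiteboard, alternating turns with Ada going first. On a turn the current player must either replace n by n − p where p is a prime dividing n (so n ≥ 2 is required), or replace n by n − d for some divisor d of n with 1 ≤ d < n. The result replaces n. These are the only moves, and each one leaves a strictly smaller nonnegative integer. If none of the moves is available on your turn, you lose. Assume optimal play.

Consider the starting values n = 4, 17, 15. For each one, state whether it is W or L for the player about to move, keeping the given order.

Work bottom-up. With no move the player to move loses. Otherwise the position is W if at least one move leads to an L position for the opponent, and L if every move leads to a W.
n=0: no move → L
n=1: no move → L
n=2: can move to 0, which is L ⇒ W
n=3: can move to 0, which is L ⇒ W
n=4: moves to 2(W), 3(W); every one is W ⇒ L
n=5: can move to 0, which is L ⇒ W
n=6: can move to 4, which is L ⇒ W
n=7: can move to 0, which is L ⇒ W
n=8: can move to 4, which is L ⇒ W
n=9: moves to 6(W), 8(W); every one is W ⇒ L
n=10: can move to 9, which is L ⇒ W
n=11: can move to 0, which is L ⇒ W
n=12: can move to 9, which is L ⇒ W
n=13: can move to 0, which is L ⇒ W
n=14: moves to 7(W), 12(W), 13(W); every one is W ⇒ L
n=15: can move to 14, which is L ⇒ W
n=16: can move to 14, which is L ⇒ W
n=17: can move to 0, which is L ⇒ W

4: L, 17: W, 15: W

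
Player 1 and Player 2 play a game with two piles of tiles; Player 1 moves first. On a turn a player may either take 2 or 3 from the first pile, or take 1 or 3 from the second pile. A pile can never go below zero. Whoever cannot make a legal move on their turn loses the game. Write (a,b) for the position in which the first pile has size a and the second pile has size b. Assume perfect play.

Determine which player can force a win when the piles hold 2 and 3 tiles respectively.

Player 2 wins.

Compute win/loss labels from the base case upward. A position with no move is L. Any other position is W if it can reach an L in one move, else L.
No move ever increases a pile, so every position that can arise here has a ≤ 2 and b ≤ 3; it is enough to label the cells with 0 ≤ a ≤ 2 and 0 ≤ b ≤ 3.
Every move lowers a or b (never raises either), so fill the grid row by row in increasing a, and left to right within a row: each cell's successors are then already labelled.
      b=0  b=1  b=2  b=3
a=0:    L    W    L    W
a=1:    L    W    L    W
a=2:    W    L    W    L
Cells with no legal move (terminal, hence L): (0,0), (1,0).
The remaining L cells, each justified by listing all of its moves:
(0,2): →(0,1)(W) only, which is W, so L
(1,2): →(1,1)(W) only, which is W, so L
(2,1): →(0,1)(W), (2,0)(W) — all W, so L
(2,3): →(0,3)(W), (2,2)(W), (2,0)(W) — all W, so L
Every other cell has at least one move into one of the L cells above, so it is W.
The starting position (2,3) is L: whatever Player 1 does, the opponent receives a W position.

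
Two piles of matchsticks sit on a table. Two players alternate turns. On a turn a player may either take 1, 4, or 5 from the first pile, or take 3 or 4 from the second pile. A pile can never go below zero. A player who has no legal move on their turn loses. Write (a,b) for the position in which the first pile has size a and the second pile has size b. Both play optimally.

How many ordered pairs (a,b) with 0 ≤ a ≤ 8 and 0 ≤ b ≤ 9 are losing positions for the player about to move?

Work bottom-up. With no move the player to move loses. Otherwise the position is W if at least one move leads to an L position for the opponent, and L if every move leads to a W.
Every move lowers a or b (never raises either), so fill the grid row by row in increasing a, and left to right within a row: each cell's successors are then already labelled.
      b=0  b=1  b=2  b=3  b=4  b=5  b=6  b=7  b=8  b=9
a=0:    L    L    L    W    W    W    W    L    L    L
a=1:    W    W    W    L    L    L    W    W    W    W
a=2:    L    L    L    W    W    W    W    L    L    L
a=3:    W    W    W    L    L    L    W    W    W    W
a=4:    W    W    W    W    W    W    L    W    W    W
a=5:    W    W    W    W    W    W    W    W    W    W
a=6:    W    W    W    W    W    W    L    W    W    W
a=7:    W    W    W    W    W    W    W    W    W    W
a=8:    L    L    L    W    W    W    W    L    L    L
Cells with no legal move (terminal, hence L): (0,0), (0,1), (0,2).
The remaining L cells, each justified by listing all of its moves:
(0,7): →(0,4)(W), (0,3)(W) — all W, so L
(0,8): →(0,5)(W), (0,4)(W) — all W, so L
(0,9): →(0,6)(W), (0,5)(W) — all W, so L
(1,3): →(0,3)(W), (1,0)(W) — all W, so L
(1,4): →(0,4)(W), (1,1)(W), (1,0)(W) — all W, so L
(1,5): →(0,5)(W), (1,2)(W), (1,1)(W) — all W, so L
(2,0): →(1,0)(W) only, which is W, so L
(2,1): →(1,1)(W) only, which is W, so L
(2,2): →(1,2)(W) only, which is W, so L
(2,7): →(1,7)(W), (2,4)(W), (2,3)(W) — all W, so L
(2,8): →(1,8)(W), (2,5)(W), (2,4)(W) — all W, so L
(2,9): →(1,9)(W), (2,6)(W), (2,5)(W) — all W, so L
(3,3): →(2,3)(W), (3,0)(W) — all W, so L
(3,4): →(2,4)(W), (3,1)(W), (3,0)(W) — all W, so L
(3,5): →(2,5)(W), (3,2)(W), (3,1)(W) — all W, so L
(4,6): →(3,6)(W), (0,6)(W), (4,3)(W), (4,2)(W) — all W, so L
(6,6): →(5,6)(W), (2,6)(W), (1,6)(W), (6,3)(W), (6,2)(W) — all W, so L
(8,0): →(7,0)(W), (4,0)(W), (3,0)(W) — all W, so L
(8,1): →(7,1)(W), (4,1)(W), (3,1)(W) — all W, so L
(8,2): →(7,2)(W), (4,2)(W), (3,2)(W) — all W, so L
(8,7): →(7,7)(W), (4,7)(W), (3,7)(W), (8,4)(W), (8,3)(W) — all W, so L
(8,8): →(7,8)(W), (4,8)(W), (3,8)(W), (8,5)(W), (8,4)(W) — all W, so L
(8,9): →(7,9)(W), (4,9)(W), (3,9)(W), (8,6)(W), (8,5)(W) — all W, so L
Every other cell has at least one move into one of the L cells above, so it is W.
L cells per row: a=0: 6, a=1: 3, a=2: 6, a=3: 3, a=4: 1, a=5: 0, a=6: 1, a=7: 0, a=8: 6; total 26.

26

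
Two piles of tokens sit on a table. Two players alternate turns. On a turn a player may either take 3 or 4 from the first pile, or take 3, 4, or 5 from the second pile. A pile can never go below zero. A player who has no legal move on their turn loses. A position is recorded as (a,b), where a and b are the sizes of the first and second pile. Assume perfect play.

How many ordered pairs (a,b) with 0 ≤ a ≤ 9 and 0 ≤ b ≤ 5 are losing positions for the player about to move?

27

Label each position W (a win for the player to move) or L (a loss). A position with no legal move is L; any other position is W exactly when some move reaches an L, and L when every move reaches a W.
Every move lowers a or b (never raises either), so fill the grid row by row in increasing a, and left to right within a row: each cell's successors are then already labelled.
      b=0  b=1  b=2  b=3  b=4  b=5
a=0:    L    L    L    W    W    W
a=1:    L    L    L    W    W    W
a=2:    L    L    L    W    W    W
a=3:    W    W    W    L    L    L
a=4:    W    W    W    L    L    L
a=5:    W    W    W    L    L    L
a=6:    W    W    W    W    W    W
a=7:    L    L    L    W    W    W
a=8:    L    L    L    W    W    W
a=9:    L    L    L    W    W    W
Cells with no legal move (terminal, hence L): (0,0), (0,1), (0,2), (1,0), (1,1), (1,2), (2,0), (2,1), (2,2).
The remaining L cells, each justified by listing all of its moves:
(3,3): L (options (0,3)(W), (3,0)(W) are all W)
(3,4): L (options (0,4)(W), (3,1)(W), (3,0)(W) are all W)
(3,5): L (options (0,5)(W), (3,2)(W), (3,1)(W), (3,0)(W) are all W)
(4,3): L (options (1,3)(W), (0,3)(W), (4,0)(W) are all W)
(4,4): L (options (1,4)(W), (0,4)(W), (4,1)(W), (4,0)(W) are all W)
(4,5): L (options (1,5)(W), (0,5)(W), (4,2)(W), (4,1)(W), (4,0)(W) are all W)
(5,3): L (options (2,3)(W), (1,3)(W), (5,0)(W) are all W)
(5,4): L (options (2,4)(W), (1,4)(W), (5,1)(W), (5,0)(W) are all W)
(5,5): L (options (2,5)(W), (1,5)(W), (5,2)(W), (5,1)(W), (5,0)(W) are all W)
(7,0): L (options (4,0)(W), (3,0)(W) are all W)
(7,1): L (options (4,1)(W), (3,1)(W) are all W)
(7,2): L (options (4,2)(W), (3,2)(W) are all W)
(8,0): L (options (5,0)(W), (4,0)(W) are all W)
(8,1): L (options (5,1)(W), (4,1)(W) are all W)
(8,2): L (options (5,2)(W), (4,2)(W) are all W)
(9,0): L (options (6,0)(W), (5,0)(W) are all W)
(9,1): L (options (6,1)(W), (5,1)(W) are all W)
(9,2): L (options (6,2)(W), (5,2)(W) are all W)
Every other cell has at least one move into one of the L cells above, so it is W.
L cells per row: a=0: 3, a=1: 3, a=2: 3, a=3: 3, a=4: 3, a=5: 3, a=6: 0, a=7: 3, a=8: 3, a=9: 3; total 27.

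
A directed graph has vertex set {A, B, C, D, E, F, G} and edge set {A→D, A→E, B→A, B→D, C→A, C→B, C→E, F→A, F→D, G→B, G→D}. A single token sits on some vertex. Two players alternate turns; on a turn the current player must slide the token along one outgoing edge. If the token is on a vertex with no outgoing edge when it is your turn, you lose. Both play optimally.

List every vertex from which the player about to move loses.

Label each position W (a win for the player to move) or L (a loss). A position with no legal move is L; any other position is W exactly when some move reaches an L, and L when every move reaches a W.
Every edge goes from a vertex to one that appears earlier in the order D, E, A, B, G, C, F, so processing vertices in that order labels each vertex after all of its successors.
D: no outgoing edge → L
E: no outgoing edge → L
A: reaches L-position E → W
B: reaches L-position D → W
G: reaches L-position D → W
C: reaches L-position E → W
F: reaches L-position D → W
The losing starting vertices are exactly the entries labelled L in this table (2 of them).

D, E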